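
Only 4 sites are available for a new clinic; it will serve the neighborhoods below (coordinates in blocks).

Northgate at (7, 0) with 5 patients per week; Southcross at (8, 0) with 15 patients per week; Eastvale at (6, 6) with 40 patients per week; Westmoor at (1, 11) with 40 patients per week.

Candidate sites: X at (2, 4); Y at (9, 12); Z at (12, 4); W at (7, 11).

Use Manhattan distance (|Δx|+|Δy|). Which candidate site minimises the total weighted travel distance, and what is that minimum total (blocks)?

W, total 715 blocks

Total weighted distance at each candidate:
  X (2, 4): total = 755
  Y (9, 12): total = 985
  Z (12, 4): total = 1205
  W (7, 11): total = 715
Minimum is at W with total 715 blocks.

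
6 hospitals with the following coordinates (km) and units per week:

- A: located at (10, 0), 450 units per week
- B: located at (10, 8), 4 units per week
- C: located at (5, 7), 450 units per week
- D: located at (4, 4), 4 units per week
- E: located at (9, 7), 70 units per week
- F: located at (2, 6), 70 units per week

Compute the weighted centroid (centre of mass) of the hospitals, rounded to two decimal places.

The minimiser of Σwᵢ‖p−pᵢ‖² is the weighted centroid p* = (Σwᵢpᵢ)/(Σwᵢ).
Σwᵢ = 1048.
Σwᵢxᵢ = 450·10 + 4·10 + 450·5 + 4·4 + 70·9 + 70·2 = 7576.
Σwᵢyᵢ = 450·0 + 4·8 + 450·7 + 4·4 + 70·7 + 70·6 = 4108.
x* = 7576/1048 = 7.23, y* = 4108/1048 = 3.92.

(7.23, 3.92)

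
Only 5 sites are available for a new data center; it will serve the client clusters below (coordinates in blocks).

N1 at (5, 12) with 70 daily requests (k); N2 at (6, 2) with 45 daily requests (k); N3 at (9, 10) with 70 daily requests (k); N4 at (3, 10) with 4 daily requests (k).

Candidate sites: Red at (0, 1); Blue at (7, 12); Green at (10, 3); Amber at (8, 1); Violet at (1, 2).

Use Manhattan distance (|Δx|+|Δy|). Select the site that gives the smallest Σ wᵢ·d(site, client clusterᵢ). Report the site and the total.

Total weighted distance at each candidate:
  Red (0, 1): total = 2743
  Blue (7, 12): total = 939
  Green (10, 3): total = 1821
  Amber (8, 1): total = 1871
  Violet (1, 2): total = 2365
Minimum is at Blue with total 939 blocks.

Blue, total 939 blocks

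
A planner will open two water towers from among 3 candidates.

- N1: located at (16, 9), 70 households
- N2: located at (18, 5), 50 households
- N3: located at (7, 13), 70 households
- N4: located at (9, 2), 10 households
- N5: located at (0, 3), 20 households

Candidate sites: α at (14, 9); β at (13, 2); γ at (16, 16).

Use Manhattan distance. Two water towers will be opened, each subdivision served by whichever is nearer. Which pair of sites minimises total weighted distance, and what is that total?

Evaluate every pair (each demand assigned to the nearer of the two):
  {α, β}: total = 1630
  {α, γ}: total = 1830
  {β, γ}: total = 2050
Best pair: {α, β} with total 1630.

{α, β}, total 1630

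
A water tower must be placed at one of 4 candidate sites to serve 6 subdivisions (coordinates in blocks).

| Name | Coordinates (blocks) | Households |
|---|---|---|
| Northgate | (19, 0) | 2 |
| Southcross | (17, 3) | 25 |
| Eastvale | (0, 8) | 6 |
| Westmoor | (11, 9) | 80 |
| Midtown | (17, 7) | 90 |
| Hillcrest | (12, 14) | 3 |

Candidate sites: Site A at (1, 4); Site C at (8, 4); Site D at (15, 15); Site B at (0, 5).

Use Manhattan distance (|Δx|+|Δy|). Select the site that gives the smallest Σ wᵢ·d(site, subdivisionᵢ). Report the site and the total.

Total weighted distance at each candidate:
  Site A (1, 4): total = 3472
  Site C (8, 4): total = 2114
  Site D (15, 15): total = 2232
  Site B (0, 5): total = 3514
Minimum is at Site C with total 2114 blocks.

Site C, total 2114 blocks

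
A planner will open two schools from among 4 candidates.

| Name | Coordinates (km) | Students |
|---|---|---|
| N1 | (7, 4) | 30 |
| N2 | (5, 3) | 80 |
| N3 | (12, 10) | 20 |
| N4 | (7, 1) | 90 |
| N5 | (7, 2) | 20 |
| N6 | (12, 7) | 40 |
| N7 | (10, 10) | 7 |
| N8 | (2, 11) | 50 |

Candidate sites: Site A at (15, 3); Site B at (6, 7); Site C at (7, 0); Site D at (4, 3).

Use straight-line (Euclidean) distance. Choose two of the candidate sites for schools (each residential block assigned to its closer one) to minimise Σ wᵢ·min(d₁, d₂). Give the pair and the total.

Evaluate every pair (each demand assigned to the nearer of the two):
  {Site B, Site C}: total = 1205.3
  {Site B, Site D}: total = 1254.6
  {Site C, Site D}: total = 1338.4
  {Site A, Site D}: total = 1387.5
  {Site A, Site C}: total = 1555.1
  {Site A, Site B}: total = 1726.2
Best pair: {Site B, Site C} with total 1205.3.

{Site B, Site C}, total 1205.3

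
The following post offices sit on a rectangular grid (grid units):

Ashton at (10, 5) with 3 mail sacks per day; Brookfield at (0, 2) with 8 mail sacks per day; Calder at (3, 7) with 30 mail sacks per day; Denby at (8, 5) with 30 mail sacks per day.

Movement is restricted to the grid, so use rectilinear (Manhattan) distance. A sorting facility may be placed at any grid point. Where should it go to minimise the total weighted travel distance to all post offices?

Manhattan distance separates: Σwᵢ(|x−xᵢ|+|y−yᵢ|) = Σwᵢ|x−xᵢ| + Σwᵢ|y−yᵢ|, so x and y are optimised independently as 1-D weighted medians.
Total weight W = 71; half = 35.5.
x-coordinate, sorted with cumulative weight:
  x=0 (Brookfield, w=8) cum 8
  x=3 (Calder, w=30) cum 38  ← median
  x=8 (Denby, w=30) cum 68
  x=10 (Ashton, w=3) cum 71
⇒ x* = 3
y-coordinate, sorted with cumulative weight:
  y=2 (Brookfield, w=8) cum 8
  y=5 (Ashton, w=3) cum 11
  y=5 (Denby, w=30) cum 41  ← median
  y=7 (Calder, w=30) cum 71
⇒ y* = 5

(3, 5)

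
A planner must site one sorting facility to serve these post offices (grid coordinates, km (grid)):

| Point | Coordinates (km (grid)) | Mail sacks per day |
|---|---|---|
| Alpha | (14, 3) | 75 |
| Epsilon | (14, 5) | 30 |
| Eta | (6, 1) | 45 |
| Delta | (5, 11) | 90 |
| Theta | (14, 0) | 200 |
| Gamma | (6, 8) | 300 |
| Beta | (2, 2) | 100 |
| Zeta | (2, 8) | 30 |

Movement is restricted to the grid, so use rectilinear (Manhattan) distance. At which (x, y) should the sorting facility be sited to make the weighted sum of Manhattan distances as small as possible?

Manhattan distance separates: Σwᵢ(|x−xᵢ|+|y−yᵢ|) = Σwᵢ|x−xᵢ| + Σwᵢ|y−yᵢ|, so x and y are optimised independently as 1-D weighted medians.
Total weight W = 870; half = 435.
x-coordinate, sorted with cumulative weight:
  x=2 (Beta, w=100) cum 100
  x=2 (Zeta, w=30) cum 130
  x=5 (Delta, w=90) cum 220
  x=6 (Eta, w=45) cum 265
  x=6 (Gamma, w=300) cum 565  ← median
  x=14 (Alpha, w=75) cum 640
  x=14 (Epsilon, w=30) cum 670
  x=14 (Theta, w=200) cum 870
⇒ x* = 6
y-coordinate, sorted with cumulative weight:
  y=0 (Theta, w=200) cum 200
  y=1 (Eta, w=45) cum 245
  y=2 (Beta, w=100) cum 345
  y=3 (Alpha, w=75) cum 420
  y=5 (Epsilon, w=30) cum 450  ← median
  y=8 (Gamma, w=300) cum 750
  y=8 (Zeta, w=30) cum 780
  y=11 (Delta, w=90) cum 870
⇒ y* = 5

(6, 5)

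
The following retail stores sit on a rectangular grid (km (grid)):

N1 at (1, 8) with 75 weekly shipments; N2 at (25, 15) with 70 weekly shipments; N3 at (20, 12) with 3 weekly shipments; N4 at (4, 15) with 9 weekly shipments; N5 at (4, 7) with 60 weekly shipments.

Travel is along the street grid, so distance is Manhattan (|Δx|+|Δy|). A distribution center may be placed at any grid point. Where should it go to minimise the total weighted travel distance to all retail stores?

(4, 8)

Manhattan distance separates: Σwᵢ(|x−xᵢ|+|y−yᵢ|) = Σwᵢ|x−xᵢ| + Σwᵢ|y−yᵢ|, so x and y are optimised independently as 1-D weighted medians.
Total weight W = 217; half = 108.5.
x-coordinate, sorted with cumulative weight:
  x=1 (N1, w=75) cum 75
  x=4 (N4, w=9) cum 84
  x=4 (N5, w=60) cum 144  ← median
  x=20 (N3, w=3) cum 147
  x=25 (N2, w=70) cum 217
⇒ x* = 4
y-coordinate, sorted with cumulative weight:
  y=7 (N5, w=60) cum 60
  y=8 (N1, w=75) cum 135  ← median
  y=12 (N3, w=3) cum 138
  y=15 (N2, w=70) cum 208
  y=15 (N4, w=9) cum 217
⇒ y* = 8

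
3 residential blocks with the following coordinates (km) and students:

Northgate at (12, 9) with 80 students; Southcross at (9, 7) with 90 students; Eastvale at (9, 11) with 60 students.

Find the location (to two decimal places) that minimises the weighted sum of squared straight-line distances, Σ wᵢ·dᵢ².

The minimiser of Σwᵢ‖p−pᵢ‖² is the weighted centroid p* = (Σwᵢpᵢ)/(Σwᵢ).
Σwᵢ = 230.
Σwᵢxᵢ = 80·12 + 90·9 + 60·9 = 2310.
Σwᵢyᵢ = 80·9 + 90·7 + 60·11 = 2010.
x* = 2310/230 = 10.04, y* = 2010/230 = 8.74.

(10.04, 8.74)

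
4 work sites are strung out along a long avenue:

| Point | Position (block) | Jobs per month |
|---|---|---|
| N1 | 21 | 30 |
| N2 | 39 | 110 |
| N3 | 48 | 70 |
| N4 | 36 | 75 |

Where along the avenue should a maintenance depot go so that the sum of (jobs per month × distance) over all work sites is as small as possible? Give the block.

x = 39

For a sum of weighted absolute distances on a line, the optimum is the weighted median (not the mean). Total weight W = 285; half-weight = 142.5.
Sort by position and accumulate weight:
  block 21 (N1, w=30) → cum 30
  block 36 (N4, w=75) → cum 105
  block 39 (N2, w=110) → cum 215  ≥ 142.5 → median here
  block 48 (N3, w=70) → cum 285
Optimal location: block 39.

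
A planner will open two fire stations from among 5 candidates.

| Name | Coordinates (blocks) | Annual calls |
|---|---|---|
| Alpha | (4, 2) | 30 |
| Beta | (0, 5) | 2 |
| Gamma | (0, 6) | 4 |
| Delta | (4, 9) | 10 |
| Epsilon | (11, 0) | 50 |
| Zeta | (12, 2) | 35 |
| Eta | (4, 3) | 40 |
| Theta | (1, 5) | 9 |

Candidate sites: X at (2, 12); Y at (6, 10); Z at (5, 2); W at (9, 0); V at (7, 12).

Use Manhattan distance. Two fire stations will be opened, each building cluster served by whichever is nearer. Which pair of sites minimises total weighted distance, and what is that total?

{Z, W}, total 580

Evaluate every pair (each demand assigned to the nearer of the two):
  {Z, W}: total = 580
  {Y, Z}: total = 900
  {X, Z}: total = 916
  {Z, V}: total = 930
  {X, W}: total = 977
  {Y, W}: total = 987
  {W, V}: total = 1062
  {X, Y}: total = 2052
  {Y, V}: total = 2082
  {X, V}: total = 2297
Best pair: {Z, W} with total 580.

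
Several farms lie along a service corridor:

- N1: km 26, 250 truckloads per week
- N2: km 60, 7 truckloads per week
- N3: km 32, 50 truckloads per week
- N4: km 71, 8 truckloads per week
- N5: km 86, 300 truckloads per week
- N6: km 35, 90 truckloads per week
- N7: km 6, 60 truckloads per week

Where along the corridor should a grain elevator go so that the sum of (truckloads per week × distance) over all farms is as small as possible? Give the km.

x = 35

For a sum of weighted absolute distances on a line, the optimum is the weighted median (not the mean). Total weight W = 765; half-weight = 382.5.
Sort by position and accumulate weight:
  km 6 (N7, w=60) → cum 60
  km 26 (N1, w=250) → cum 310
  km 32 (N3, w=50) → cum 360
  km 35 (N6, w=90) → cum 450  ≥ 382.5 → median here
  km 60 (N2, w=7) → cum 457
  km 71 (N4, w=8) → cum 465
  km 86 (N5, w=300) → cum 765
Optimal location: km 35.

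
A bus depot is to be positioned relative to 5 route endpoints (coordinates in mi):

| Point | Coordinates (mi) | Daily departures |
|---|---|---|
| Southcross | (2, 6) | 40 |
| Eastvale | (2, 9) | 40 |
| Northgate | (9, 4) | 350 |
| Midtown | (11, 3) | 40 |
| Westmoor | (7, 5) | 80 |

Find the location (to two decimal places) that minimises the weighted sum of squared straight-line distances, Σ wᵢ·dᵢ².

The minimiser of Σwᵢ‖p−pᵢ‖² is the weighted centroid p* = (Σwᵢpᵢ)/(Σwᵢ).
Σwᵢ = 550.
Σwᵢxᵢ = 40·2 + 40·2 + 350·9 + 40·11 + 80·7 = 4310.
Σwᵢyᵢ = 40·6 + 40·9 + 350·4 + 40·3 + 80·5 = 2520.
x* = 4310/550 = 7.84, y* = 2520/550 = 4.58.

(7.84, 4.58)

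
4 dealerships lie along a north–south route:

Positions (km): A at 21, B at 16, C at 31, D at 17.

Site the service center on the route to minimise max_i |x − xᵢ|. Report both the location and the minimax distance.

location 23.5, max distance 7.5

The 1-center on a line is the midpoint of the two extreme points: leftmost at 16, rightmost at 31.
Optimal location = (16 + 31)/2 = 23.5; maximum distance = (31 − 16)/2 = 7.5.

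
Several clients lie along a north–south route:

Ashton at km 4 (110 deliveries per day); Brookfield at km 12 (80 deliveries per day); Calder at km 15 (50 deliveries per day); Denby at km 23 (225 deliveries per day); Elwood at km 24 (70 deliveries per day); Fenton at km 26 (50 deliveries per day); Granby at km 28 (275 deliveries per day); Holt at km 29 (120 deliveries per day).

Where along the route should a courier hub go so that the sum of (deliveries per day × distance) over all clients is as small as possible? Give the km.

x = 24

For a sum of weighted absolute distances on a line, the optimum is the weighted median (not the mean). Total weight W = 980; half-weight = 490.
Sort by position and accumulate weight:
  km 4 (Ashton, w=110) → cum 110
  km 12 (Brookfield, w=80) → cum 190
  km 15 (Calder, w=50) → cum 240
  km 23 (Denby, w=225) → cum 465
  km 24 (Elwood, w=70) → cum 535  ≥ 490 → median here
  km 26 (Fenton, w=50) → cum 585
  km 28 (Granby, w=275) → cum 860
  km 29 (Holt, w=120) → cum 980
Optimal location: km 24.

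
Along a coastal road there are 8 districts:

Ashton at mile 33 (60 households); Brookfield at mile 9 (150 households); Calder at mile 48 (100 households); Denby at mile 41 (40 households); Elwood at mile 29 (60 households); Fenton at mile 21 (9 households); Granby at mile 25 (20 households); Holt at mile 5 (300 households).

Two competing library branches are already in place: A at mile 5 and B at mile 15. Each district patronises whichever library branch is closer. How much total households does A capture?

The indifferent point is the midpoint (5+15)/2 = 10; districts left of it (closer to A at 5) go to A, those right go to B.
  Holt at 5 (w=300) → A
  Brookfield at 9 (w=150) → A
  Fenton at 21 (w=9) → B
  Granby at 25 (w=20) → B
  Elwood at 29 (w=60) → B
  Ashton at 33 (w=60) → B
  Denby at 41 (w=40) → B
  Calder at 48 (w=100) → B
A captures 450; B captures 289.

450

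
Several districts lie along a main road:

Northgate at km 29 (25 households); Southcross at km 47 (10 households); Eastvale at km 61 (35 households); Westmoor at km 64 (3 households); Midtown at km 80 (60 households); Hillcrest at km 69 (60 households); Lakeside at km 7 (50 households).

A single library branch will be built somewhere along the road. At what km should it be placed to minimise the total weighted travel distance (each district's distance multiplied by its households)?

For a sum of weighted absolute distances on a line, the optimum is the weighted median (not the mean). Total weight W = 243; half-weight = 121.5.
Sort by position and accumulate weight:
  km 7 (Lakeside, w=50) → cum 50
  km 29 (Northgate, w=25) → cum 75
  km 47 (Southcross, w=10) → cum 85
  km 61 (Eastvale, w=35) → cum 120
  km 64 (Westmoor, w=3) → cum 123  ≥ 121.5 → median here
  km 69 (Hillcrest, w=60) → cum 183
  km 80 (Midtown, w=60) → cum 243
Optimal location: km 64.

x = 64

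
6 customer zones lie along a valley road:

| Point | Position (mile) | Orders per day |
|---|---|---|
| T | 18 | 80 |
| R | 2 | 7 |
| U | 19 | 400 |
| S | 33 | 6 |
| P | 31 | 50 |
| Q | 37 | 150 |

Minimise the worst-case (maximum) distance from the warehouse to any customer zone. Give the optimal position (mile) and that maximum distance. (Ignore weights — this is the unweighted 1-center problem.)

The 1-center on a line is the midpoint of the two extreme points: leftmost at 2, rightmost at 37.
Optimal location = (2 + 37)/2 = 19.5; maximum distance = (37 − 2)/2 = 17.5.

location 19.5, max distance 17.5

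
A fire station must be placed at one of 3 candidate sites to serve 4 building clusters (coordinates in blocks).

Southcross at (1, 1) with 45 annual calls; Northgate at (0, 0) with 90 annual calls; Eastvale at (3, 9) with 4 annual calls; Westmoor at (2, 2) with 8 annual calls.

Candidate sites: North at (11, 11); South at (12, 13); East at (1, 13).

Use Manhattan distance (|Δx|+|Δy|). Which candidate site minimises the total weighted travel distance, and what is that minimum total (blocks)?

East, total 1920 blocks

Total weighted distance at each candidate:
  North (11, 11): total = 3064
  South (12, 13): total = 3505
  East (1, 13): total = 1920
Minimum is at East with total 1920 blocks.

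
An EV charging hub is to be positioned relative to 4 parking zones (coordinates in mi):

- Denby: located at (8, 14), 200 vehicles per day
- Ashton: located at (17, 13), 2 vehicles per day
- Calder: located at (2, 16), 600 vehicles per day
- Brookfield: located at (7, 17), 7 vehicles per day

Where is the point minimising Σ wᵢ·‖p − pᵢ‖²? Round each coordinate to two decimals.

(3.56, 15.51)

The minimiser of Σwᵢ‖p−pᵢ‖² is the weighted centroid p* = (Σwᵢpᵢ)/(Σwᵢ).
Σwᵢ = 809.
Σwᵢxᵢ = 200·8 + 2·17 + 600·2 + 7·7 = 2883.
Σwᵢyᵢ = 200·14 + 2·13 + 600·16 + 7·17 = 12545.
x* = 2883/809 = 3.56, y* = 12545/809 = 15.51.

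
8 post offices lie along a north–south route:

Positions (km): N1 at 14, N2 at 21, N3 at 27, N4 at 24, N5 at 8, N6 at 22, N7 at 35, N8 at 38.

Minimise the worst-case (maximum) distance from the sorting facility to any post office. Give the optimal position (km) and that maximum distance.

location 23, max distance 15

The 1-center on a line is the midpoint of the two extreme points: leftmost at 8, rightmost at 38.
Optimal location = (8 + 38)/2 = 23; maximum distance = (38 − 8)/2 = 15.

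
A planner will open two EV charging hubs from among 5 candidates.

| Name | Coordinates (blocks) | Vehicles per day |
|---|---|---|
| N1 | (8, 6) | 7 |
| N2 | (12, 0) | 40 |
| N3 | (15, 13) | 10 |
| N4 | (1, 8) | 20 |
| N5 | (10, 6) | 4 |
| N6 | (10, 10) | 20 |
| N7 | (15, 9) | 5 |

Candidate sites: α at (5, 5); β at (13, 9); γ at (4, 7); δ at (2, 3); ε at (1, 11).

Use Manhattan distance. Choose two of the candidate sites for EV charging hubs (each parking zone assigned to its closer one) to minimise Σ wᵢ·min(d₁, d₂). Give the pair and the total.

{β, γ}, total 689

Evaluate every pair (each demand assigned to the nearer of the two):
  {β, γ}: total = 689
  {β, ε}: total = 690
  {α, β}: total = 742
  {β, δ}: total = 750
  {α, ε}: total = 1022
  {α, γ}: total = 1027
  {γ, δ}: total = 1078
  {α, δ}: total = 1102
  {δ, ε}: total = 1127
  {γ, ε}: total = 1128
Best pair: {β, γ} with total 689.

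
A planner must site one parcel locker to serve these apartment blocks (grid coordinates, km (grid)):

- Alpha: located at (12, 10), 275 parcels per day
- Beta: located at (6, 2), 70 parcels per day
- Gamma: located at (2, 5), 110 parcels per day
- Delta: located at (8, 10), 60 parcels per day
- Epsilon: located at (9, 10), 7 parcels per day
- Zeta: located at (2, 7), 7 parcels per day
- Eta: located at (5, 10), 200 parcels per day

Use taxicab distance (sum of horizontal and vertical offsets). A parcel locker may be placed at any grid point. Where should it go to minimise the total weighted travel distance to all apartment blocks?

Manhattan distance separates: Σwᵢ(|x−xᵢ|+|y−yᵢ|) = Σwᵢ|x−xᵢ| + Σwᵢ|y−yᵢ|, so x and y are optimised independently as 1-D weighted medians.
Total weight W = 729; half = 364.5.
x-coordinate, sorted with cumulative weight:
  x=2 (Gamma, w=110) cum 110
  x=2 (Zeta, w=7) cum 117
  x=5 (Eta, w=200) cum 317
  x=6 (Beta, w=70) cum 387  ← median
  x=8 (Delta, w=60) cum 447
  x=9 (Epsilon, w=7) cum 454
  x=12 (Alpha, w=275) cum 729
⇒ x* = 6
y-coordinate, sorted with cumulative weight:
  y=2 (Beta, w=70) cum 70
  y=5 (Gamma, w=110) cum 180
  y=7 (Zeta, w=7) cum 187
  y=10 (Alpha, w=275) cum 462  ← median
  y=10 (Delta, w=60) cum 522
  y=10 (Epsilon, w=7) cum 529
  y=10 (Eta, w=200) cum 729
⇒ y* = 10

(6, 10)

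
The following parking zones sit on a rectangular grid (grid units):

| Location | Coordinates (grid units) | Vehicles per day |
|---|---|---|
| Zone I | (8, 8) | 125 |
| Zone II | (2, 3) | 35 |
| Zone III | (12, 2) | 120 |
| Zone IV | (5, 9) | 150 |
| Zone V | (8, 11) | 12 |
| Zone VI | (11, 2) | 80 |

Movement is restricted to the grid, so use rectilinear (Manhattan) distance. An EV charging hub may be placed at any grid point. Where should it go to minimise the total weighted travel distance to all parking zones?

(8, 8)

Manhattan distance separates: Σwᵢ(|x−xᵢ|+|y−yᵢ|) = Σwᵢ|x−xᵢ| + Σwᵢ|y−yᵢ|, so x and y are optimised independently as 1-D weighted medians.
Total weight W = 522; half = 261.
x-coordinate, sorted with cumulative weight:
  x=2 (Zone II, w=35) cum 35
  x=5 (Zone IV, w=150) cum 185
  x=8 (Zone I, w=125) cum 310  ← median
  x=8 (Zone V, w=12) cum 322
  x=11 (Zone VI, w=80) cum 402
  x=12 (Zone III, w=120) cum 522
⇒ x* = 8
y-coordinate, sorted with cumulative weight:
  y=2 (Zone III, w=120) cum 120
  y=2 (Zone VI, w=80) cum 200
  y=3 (Zone II, w=35) cum 235
  y=8 (Zone I, w=125) cum 360  ← median
  y=9 (Zone IV, w=150) cum 510
  y=11 (Zone V, w=12) cum 522
⇒ y* = 8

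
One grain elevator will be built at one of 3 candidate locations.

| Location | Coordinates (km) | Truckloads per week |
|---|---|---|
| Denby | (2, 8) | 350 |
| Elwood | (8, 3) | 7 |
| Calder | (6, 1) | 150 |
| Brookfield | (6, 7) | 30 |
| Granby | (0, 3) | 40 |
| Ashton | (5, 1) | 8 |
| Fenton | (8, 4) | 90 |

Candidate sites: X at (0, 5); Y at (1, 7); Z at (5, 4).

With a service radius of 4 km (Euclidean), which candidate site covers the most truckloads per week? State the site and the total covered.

Coverage radius r = 4 km; a point is covered iff (Δx)²+(Δy)² ≤ 4² = 16.
  X (0, 5): covers {Denby, Granby} → 390
  Y (1, 7): covers {Denby} → 350
  Z (5, 4): covers {Elwood, Calder, Brookfield, Ashton, Fenton} → 285
Maximum coverage at X: 390 truckloads per week.

X, covering 390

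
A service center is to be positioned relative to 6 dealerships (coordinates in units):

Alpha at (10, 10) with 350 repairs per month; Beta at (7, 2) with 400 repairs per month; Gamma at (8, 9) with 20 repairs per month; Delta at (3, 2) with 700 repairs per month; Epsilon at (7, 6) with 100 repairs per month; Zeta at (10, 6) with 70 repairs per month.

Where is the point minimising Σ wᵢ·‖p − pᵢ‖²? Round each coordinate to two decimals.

(6.07, 4.21)

The minimiser of Σwᵢ‖p−pᵢ‖² is the weighted centroid p* = (Σwᵢpᵢ)/(Σwᵢ).
Σwᵢ = 1640.
Σwᵢxᵢ = 350·10 + 400·7 + 20·8 + 700·3 + 100·7 + 70·10 = 9960.
Σwᵢyᵢ = 350·10 + 400·2 + 20·9 + 700·2 + 100·6 + 70·6 = 6900.
x* = 9960/1640 = 6.07, y* = 6900/1640 = 4.21.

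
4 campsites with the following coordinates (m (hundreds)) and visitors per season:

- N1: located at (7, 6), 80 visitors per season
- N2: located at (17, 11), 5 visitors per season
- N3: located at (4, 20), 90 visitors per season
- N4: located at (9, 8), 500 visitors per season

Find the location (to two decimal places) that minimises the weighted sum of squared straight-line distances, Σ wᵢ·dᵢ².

The minimiser of Σwᵢ‖p−pᵢ‖² is the weighted centroid p* = (Σwᵢpᵢ)/(Σwᵢ).
Σwᵢ = 675.
Σwᵢxᵢ = 80·7 + 5·17 + 90·4 + 500·9 = 5505.
Σwᵢyᵢ = 80·6 + 5·11 + 90·20 + 500·8 = 6335.
x* = 5505/675 = 8.16, y* = 6335/675 = 9.39.

(8.16, 9.39)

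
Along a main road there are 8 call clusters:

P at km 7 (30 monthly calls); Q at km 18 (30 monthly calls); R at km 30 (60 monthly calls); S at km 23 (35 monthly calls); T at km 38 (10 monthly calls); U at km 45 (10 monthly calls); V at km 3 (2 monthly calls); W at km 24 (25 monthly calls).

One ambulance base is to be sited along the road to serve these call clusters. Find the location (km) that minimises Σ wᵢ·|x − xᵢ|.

x = 24

For a sum of weighted absolute distances on a line, the optimum is the weighted median (not the mean). Total weight W = 202; half-weight = 101.
Sort by position and accumulate weight:
  km 3 (V, w=2) → cum 2
  km 7 (P, w=30) → cum 32
  km 18 (Q, w=30) → cum 62
  km 23 (S, w=35) → cum 97
  km 24 (W, w=25) → cum 122  ≥ 101 → median here
  km 30 (R, w=60) → cum 182
  km 38 (T, w=10) → cum 192
  km 45 (U, w=10) → cum 202
Optimal location: km 24.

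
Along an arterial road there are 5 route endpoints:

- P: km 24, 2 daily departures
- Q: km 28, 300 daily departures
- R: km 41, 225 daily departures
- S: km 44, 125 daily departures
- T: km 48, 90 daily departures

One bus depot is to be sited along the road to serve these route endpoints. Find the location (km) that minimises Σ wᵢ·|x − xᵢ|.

x = 41

For a sum of weighted absolute distances on a line, the optimum is the weighted median (not the mean). Total weight W = 742; half-weight = 371.
Sort by position and accumulate weight:
  km 24 (P, w=2) → cum 2
  km 28 (Q, w=300) → cum 302
  km 41 (R, w=225) → cum 527  ≥ 371 → median here
  km 44 (S, w=125) → cum 652
  km 48 (T, w=90) → cum 742
Optimal location: km 41.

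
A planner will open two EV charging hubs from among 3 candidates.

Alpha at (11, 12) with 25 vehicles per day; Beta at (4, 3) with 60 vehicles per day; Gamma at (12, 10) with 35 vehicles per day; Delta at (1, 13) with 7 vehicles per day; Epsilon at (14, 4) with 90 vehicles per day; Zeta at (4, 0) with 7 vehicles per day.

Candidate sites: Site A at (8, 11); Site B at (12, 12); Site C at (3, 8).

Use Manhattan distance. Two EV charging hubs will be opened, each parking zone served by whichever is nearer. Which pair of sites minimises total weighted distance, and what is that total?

{Site B, Site C}, total 1467

Evaluate every pair (each demand assigned to the nearer of the two):
  {Site B, Site C}: total = 1467
  {Site A, Site B}: total = 1883
  {Site A, Site C}: total = 1917
Best pair: {Site B, Site C} with total 1467.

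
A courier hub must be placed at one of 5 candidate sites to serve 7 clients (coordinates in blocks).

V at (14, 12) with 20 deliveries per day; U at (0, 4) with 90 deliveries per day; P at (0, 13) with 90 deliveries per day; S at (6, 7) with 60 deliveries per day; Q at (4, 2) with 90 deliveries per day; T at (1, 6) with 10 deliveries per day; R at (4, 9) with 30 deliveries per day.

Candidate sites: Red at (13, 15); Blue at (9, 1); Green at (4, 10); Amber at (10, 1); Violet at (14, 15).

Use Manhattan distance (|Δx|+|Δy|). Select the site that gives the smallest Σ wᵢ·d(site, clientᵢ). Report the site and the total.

Total weighted distance at each candidate:
  Red (13, 15): total = 7130
  Blue (9, 1): total = 4890
  Green (4, 10): total = 2890
  Amber (10, 1): total = 5240
  Violet (14, 15): total = 7480
Minimum is at Green with total 2890 blocks.

Green, total 2890 blocks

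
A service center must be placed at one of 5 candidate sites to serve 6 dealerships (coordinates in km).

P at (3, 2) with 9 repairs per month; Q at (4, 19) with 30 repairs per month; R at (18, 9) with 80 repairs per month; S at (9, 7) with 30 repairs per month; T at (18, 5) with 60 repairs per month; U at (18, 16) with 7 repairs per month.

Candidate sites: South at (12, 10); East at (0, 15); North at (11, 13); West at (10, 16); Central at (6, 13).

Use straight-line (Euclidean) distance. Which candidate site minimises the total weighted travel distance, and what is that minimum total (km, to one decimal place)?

Total weighted distance at each candidate:
  South (12, 10): total = 1611.5
  East (0, 15): total = 3530.6
  North (11, 13): total = 1924.8
  West (10, 16): total = 2336.3
  Central (6, 13): total = 2457.4
Minimum is at South with total 1611.5 km.

South, total 1611.5 km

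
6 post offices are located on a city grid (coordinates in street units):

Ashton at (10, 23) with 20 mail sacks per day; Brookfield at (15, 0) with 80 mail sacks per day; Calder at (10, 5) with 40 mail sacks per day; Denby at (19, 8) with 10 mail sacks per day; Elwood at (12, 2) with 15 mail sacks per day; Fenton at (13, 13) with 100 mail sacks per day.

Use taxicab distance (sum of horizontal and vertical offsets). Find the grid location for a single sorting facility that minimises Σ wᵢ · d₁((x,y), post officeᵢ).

(13, 5)

Manhattan distance separates: Σwᵢ(|x−xᵢ|+|y−yᵢ|) = Σwᵢ|x−xᵢ| + Σwᵢ|y−yᵢ|, so x and y are optimised independently as 1-D weighted medians.
Total weight W = 265; half = 132.5.
x-coordinate, sorted with cumulative weight:
  x=10 (Ashton, w=20) cum 20
  x=10 (Calder, w=40) cum 60
  x=12 (Elwood, w=15) cum 75
  x=13 (Fenton, w=100) cum 175  ← median
  x=15 (Brookfield, w=80) cum 255
  x=19 (Denby, w=10) cum 265
⇒ x* = 13
y-coordinate, sorted with cumulative weight:
  y=0 (Brookfield, w=80) cum 80
  y=2 (Elwood, w=15) cum 95
  y=5 (Calder, w=40) cum 135  ← median
  y=8 (Denby, w=10) cum 145
  y=13 (Fenton, w=100) cum 245
  y=23 (Ashton, w=20) cum 265
⇒ y* = 5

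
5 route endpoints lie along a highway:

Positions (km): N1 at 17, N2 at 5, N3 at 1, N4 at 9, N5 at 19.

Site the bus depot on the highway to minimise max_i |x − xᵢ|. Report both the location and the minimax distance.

The 1-center on a line is the midpoint of the two extreme points: leftmost at 1, rightmost at 19.
Optimal location = (1 + 19)/2 = 10; maximum distance = (19 − 1)/2 = 9.

location 10, max distance 9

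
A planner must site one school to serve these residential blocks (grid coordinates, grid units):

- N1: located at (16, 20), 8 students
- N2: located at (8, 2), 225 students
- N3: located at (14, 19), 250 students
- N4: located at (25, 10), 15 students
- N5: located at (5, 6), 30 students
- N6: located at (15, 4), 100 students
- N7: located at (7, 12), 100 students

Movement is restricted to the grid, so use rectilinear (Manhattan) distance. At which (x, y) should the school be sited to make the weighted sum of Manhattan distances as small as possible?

Manhattan distance separates: Σwᵢ(|x−xᵢ|+|y−yᵢ|) = Σwᵢ|x−xᵢ| + Σwᵢ|y−yᵢ|, so x and y are optimised independently as 1-D weighted medians.
Total weight W = 728; half = 364.
x-coordinate, sorted with cumulative weight:
  x=5 (N5, w=30) cum 30
  x=7 (N7, w=100) cum 130
  x=8 (N2, w=225) cum 355
  x=14 (N3, w=250) cum 605  ← median
  x=15 (N6, w=100) cum 705
  x=16 (N1, w=8) cum 713
  x=25 (N4, w=15) cum 728
⇒ x* = 14
y-coordinate, sorted with cumulative weight:
  y=2 (N2, w=225) cum 225
  y=4 (N6, w=100) cum 325
  y=6 (N5, w=30) cum 355
  y=10 (N4, w=15) cum 370  ← median
  y=12 (N7, w=100) cum 470
  y=19 (N3, w=250) cum 720
  y=20 (N1, w=8) cum 728
⇒ y* = 10

(14, 10)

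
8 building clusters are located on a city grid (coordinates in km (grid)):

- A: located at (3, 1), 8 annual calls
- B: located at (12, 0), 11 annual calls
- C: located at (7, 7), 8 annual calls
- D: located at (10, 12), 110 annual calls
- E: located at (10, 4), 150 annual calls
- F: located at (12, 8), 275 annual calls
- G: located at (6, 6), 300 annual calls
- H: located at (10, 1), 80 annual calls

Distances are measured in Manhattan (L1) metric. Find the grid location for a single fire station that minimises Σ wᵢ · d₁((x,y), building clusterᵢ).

(10, 6)

Manhattan distance separates: Σwᵢ(|x−xᵢ|+|y−yᵢ|) = Σwᵢ|x−xᵢ| + Σwᵢ|y−yᵢ|, so x and y are optimised independently as 1-D weighted medians.
Total weight W = 942; half = 471.
x-coordinate, sorted with cumulative weight:
  x=3 (A, w=8) cum 8
  x=6 (G, w=300) cum 308
  x=7 (C, w=8) cum 316
  x=10 (D, w=110) cum 426
  x=10 (E, w=150) cum 576  ← median
  x=10 (H, w=80) cum 656
  x=12 (B, w=11) cum 667
  x=12 (F, w=275) cum 942
⇒ x* = 10
y-coordinate, sorted with cumulative weight:
  y=0 (B, w=11) cum 11
  y=1 (A, w=8) cum 19
  y=1 (H, w=80) cum 99
  y=4 (E, w=150) cum 249
  y=6 (G, w=300) cum 549  ← median
  y=7 (C, w=8) cum 557
  y=8 (F, w=275) cum 832
  y=12 (D, w=110) cum 942
⇒ y* = 6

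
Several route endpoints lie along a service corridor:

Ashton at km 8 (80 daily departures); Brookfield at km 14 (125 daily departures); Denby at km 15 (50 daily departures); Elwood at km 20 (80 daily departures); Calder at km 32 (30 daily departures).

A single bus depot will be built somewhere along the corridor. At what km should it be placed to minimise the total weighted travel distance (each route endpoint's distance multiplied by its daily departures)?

x = 14

For a sum of weighted absolute distances on a line, the optimum is the weighted median (not the mean). Total weight W = 365; half-weight = 182.5.
Sort by position and accumulate weight:
  km 8 (Ashton, w=80) → cum 80
  km 14 (Brookfield, w=125) → cum 205  ≥ 182.5 → median here
  km 15 (Denby, w=50) → cum 255
  km 20 (Elwood, w=80) → cum 335
  km 32 (Calder, w=30) → cum 365
Optimal location: km 14.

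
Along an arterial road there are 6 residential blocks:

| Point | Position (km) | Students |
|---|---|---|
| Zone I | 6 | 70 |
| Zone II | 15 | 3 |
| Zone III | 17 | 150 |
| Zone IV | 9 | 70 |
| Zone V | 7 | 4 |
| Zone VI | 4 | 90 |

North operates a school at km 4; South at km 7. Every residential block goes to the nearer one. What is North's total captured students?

The indifferent point is the midpoint (4+7)/2 = 5.5; residential blocks left of it (closer to North at 4) go to North, those right go to South.
  Zone VI at 4 (w=90) → North
  Zone I at 6 (w=70) → South
  Zone V at 7 (w=4) → South
  Zone IV at 9 (w=70) → South
  Zone II at 15 (w=3) → South
  Zone III at 17 (w=150) → South
North captures 90; South captures 297.

90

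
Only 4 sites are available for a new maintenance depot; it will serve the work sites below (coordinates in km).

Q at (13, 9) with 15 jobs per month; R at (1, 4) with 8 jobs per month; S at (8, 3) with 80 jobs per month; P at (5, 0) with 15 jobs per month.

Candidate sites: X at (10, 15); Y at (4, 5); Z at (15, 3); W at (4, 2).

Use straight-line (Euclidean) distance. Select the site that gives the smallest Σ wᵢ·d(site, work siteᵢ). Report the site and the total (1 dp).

Total weighted distance at each candidate:
  X (10, 15): total = 1424.7
  Y (4, 5): total = 607.3
  Z (15, 3): total = 923.8
  W (4, 2): total = 563.3
Minimum is at W with total 563.3 km.

W, total 563.3 km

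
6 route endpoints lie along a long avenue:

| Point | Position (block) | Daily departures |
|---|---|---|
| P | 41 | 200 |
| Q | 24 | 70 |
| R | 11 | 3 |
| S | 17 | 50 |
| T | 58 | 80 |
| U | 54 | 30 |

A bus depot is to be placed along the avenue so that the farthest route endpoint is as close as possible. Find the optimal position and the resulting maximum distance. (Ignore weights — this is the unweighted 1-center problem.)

The 1-center on a line is the midpoint of the two extreme points: leftmost at 11, rightmost at 58.
Optimal location = (11 + 58)/2 = 34.5; maximum distance = (58 − 11)/2 = 23.5.

location 34.5, max distance 23.5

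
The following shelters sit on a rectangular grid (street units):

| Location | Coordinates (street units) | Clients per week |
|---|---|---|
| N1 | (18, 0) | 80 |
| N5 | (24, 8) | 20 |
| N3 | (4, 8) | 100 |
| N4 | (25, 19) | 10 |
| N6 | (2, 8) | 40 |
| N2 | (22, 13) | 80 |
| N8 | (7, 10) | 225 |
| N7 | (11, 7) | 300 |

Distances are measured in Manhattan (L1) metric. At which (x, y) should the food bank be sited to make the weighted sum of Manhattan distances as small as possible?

(11, 8)

Manhattan distance separates: Σwᵢ(|x−xᵢ|+|y−yᵢ|) = Σwᵢ|x−xᵢ| + Σwᵢ|y−yᵢ|, so x and y are optimised independently as 1-D weighted medians.
Total weight W = 855; half = 427.5.
x-coordinate, sorted with cumulative weight:
  x=2 (N6, w=40) cum 40
  x=4 (N3, w=100) cum 140
  x=7 (N8, w=225) cum 365
  x=11 (N7, w=300) cum 665  ← median
  x=18 (N1, w=80) cum 745
  x=22 (N2, w=80) cum 825
  x=24 (N5, w=20) cum 845
  x=25 (N4, w=10) cum 855
⇒ x* = 11
y-coordinate, sorted with cumulative weight:
  y=0 (N1, w=80) cum 80
  y=7 (N7, w=300) cum 380
  y=8 (N5, w=20) cum 400
  y=8 (N3, w=100) cum 500  ← median
  y=8 (N6, w=40) cum 540
  y=10 (N8, w=225) cum 765
  y=13 (N2, w=80) cum 845
  y=19 (N4, w=10) cum 855
⇒ y* = 8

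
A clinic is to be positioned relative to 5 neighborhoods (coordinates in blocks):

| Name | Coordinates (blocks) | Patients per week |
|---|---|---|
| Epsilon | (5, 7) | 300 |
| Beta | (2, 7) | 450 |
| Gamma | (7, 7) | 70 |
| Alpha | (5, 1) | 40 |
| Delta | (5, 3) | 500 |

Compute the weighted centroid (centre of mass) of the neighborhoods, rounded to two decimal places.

The minimiser of Σwᵢ‖p−pᵢ‖² is the weighted centroid p* = (Σwᵢpᵢ)/(Σwᵢ).
Σwᵢ = 1360.
Σwᵢxᵢ = 300·5 + 450·2 + 70·7 + 40·5 + 500·5 = 5590.
Σwᵢyᵢ = 300·7 + 450·7 + 70·7 + 40·1 + 500·3 = 7280.
x* = 5590/1360 = 4.11, y* = 7280/1360 = 5.35.

(4.11, 5.35)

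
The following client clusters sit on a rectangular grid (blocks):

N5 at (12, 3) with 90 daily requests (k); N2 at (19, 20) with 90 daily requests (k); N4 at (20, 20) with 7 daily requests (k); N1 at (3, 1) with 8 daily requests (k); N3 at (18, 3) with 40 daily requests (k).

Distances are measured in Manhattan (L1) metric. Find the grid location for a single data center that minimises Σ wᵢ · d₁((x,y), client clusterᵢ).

Manhattan distance separates: Σwᵢ(|x−xᵢ|+|y−yᵢ|) = Σwᵢ|x−xᵢ| + Σwᵢ|y−yᵢ|, so x and y are optimised independently as 1-D weighted medians.
Total weight W = 235; half = 117.5.
x-coordinate, sorted with cumulative weight:
  x=3 (N1, w=8) cum 8
  x=12 (N5, w=90) cum 98
  x=18 (N3, w=40) cum 138  ← median
  x=19 (N2, w=90) cum 228
  x=20 (N4, w=7) cum 235
⇒ x* = 18
y-coordinate, sorted with cumulative weight:
  y=1 (N1, w=8) cum 8
  y=3 (N5, w=90) cum 98
  y=3 (N3, w=40) cum 138  ← median
  y=20 (N2, w=90) cum 228
  y=20 (N4, w=7) cum 235
⇒ y* = 3

(18, 3)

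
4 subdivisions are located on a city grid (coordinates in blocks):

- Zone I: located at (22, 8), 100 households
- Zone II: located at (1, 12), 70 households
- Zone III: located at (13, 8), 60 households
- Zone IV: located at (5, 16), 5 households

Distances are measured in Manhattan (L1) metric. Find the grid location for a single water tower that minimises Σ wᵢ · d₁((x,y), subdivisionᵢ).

Manhattan distance separates: Σwᵢ(|x−xᵢ|+|y−yᵢ|) = Σwᵢ|x−xᵢ| + Σwᵢ|y−yᵢ|, so x and y are optimised independently as 1-D weighted medians.
Total weight W = 235; half = 117.5.
x-coordinate, sorted with cumulative weight:
  x=1 (Zone II, w=70) cum 70
  x=5 (Zone IV, w=5) cum 75
  x=13 (Zone III, w=60) cum 135  ← median
  x=22 (Zone I, w=100) cum 235
⇒ x* = 13
y-coordinate, sorted with cumulative weight:
  y=8 (Zone I, w=100) cum 100
  y=8 (Zone III, w=60) cum 160  ← median
  y=12 (Zone II, w=70) cum 230
  y=16 (Zone IV, w=5) cum 235
⇒ y* = 8

(13, 8)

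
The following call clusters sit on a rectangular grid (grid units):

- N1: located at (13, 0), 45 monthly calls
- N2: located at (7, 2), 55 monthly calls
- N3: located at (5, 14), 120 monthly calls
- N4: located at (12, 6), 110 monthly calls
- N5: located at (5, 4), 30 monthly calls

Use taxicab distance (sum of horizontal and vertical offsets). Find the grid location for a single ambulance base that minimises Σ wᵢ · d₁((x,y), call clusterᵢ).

(7, 6)

Manhattan distance separates: Σwᵢ(|x−xᵢ|+|y−yᵢ|) = Σwᵢ|x−xᵢ| + Σwᵢ|y−yᵢ|, so x and y are optimised independently as 1-D weighted medians.
Total weight W = 360; half = 180.
x-coordinate, sorted with cumulative weight:
  x=5 (N3, w=120) cum 120
  x=5 (N5, w=30) cum 150
  x=7 (N2, w=55) cum 205  ← median
  x=12 (N4, w=110) cum 315
  x=13 (N1, w=45) cum 360
⇒ x* = 7
y-coordinate, sorted with cumulative weight:
  y=0 (N1, w=45) cum 45
  y=2 (N2, w=55) cum 100
  y=4 (N5, w=30) cum 130
  y=6 (N4, w=110) cum 240  ← median
  y=14 (N3, w=120) cum 360
⇒ y* = 6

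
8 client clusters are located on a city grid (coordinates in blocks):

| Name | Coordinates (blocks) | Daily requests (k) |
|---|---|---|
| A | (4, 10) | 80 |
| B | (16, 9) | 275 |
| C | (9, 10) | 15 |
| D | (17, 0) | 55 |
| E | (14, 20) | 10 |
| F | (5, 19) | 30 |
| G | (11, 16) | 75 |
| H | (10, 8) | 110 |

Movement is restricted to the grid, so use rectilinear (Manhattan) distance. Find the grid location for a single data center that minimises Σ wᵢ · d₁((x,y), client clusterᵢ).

Manhattan distance separates: Σwᵢ(|x−xᵢ|+|y−yᵢ|) = Σwᵢ|x−xᵢ| + Σwᵢ|y−yᵢ|, so x and y are optimised independently as 1-D weighted medians.
Total weight W = 650; half = 325.
x-coordinate, sorted with cumulative weight:
  x=4 (A, w=80) cum 80
  x=5 (F, w=30) cum 110
  x=9 (C, w=15) cum 125
  x=10 (H, w=110) cum 235
  x=11 (G, w=75) cum 310
  x=14 (E, w=10) cum 320
  x=16 (B, w=275) cum 595  ← median
  x=17 (D, w=55) cum 650
⇒ x* = 16
y-coordinate, sorted with cumulative weight:
  y=0 (D, w=55) cum 55
  y=8 (H, w=110) cum 165
  y=9 (B, w=275) cum 440  ← median
  y=10 (A, w=80) cum 520
  y=10 (C, w=15) cum 535
  y=16 (G, w=75) cum 610
  y=19 (F, w=30) cum 640
  y=20 (E, w=10) cum 650
⇒ y* = 9

(16, 9)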